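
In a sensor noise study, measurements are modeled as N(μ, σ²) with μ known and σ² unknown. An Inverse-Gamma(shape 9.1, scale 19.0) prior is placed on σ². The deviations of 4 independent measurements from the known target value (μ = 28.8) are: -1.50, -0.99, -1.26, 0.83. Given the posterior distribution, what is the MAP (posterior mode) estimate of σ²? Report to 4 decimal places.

With known mean μ and an Inverse-Gamma(α, β) prior on σ², the Normal likelihood is conjugate: posterior is Inv-Gamma(α + n/2, β + Σ(xᵢ−μ)²/2).
Σ(xᵢ−μ)² = (-1.50)² + (-0.99)² + (-1.26)² + (0.83)² = 5.5066.
Posterior: Inv-Gamma(9.1 + 4/2, 19.0 + 5.5066/2) = Inv-Gamma(11.10, 21.75330).
Mode = β/(α+1) = 21.75330/12.10 = 1.7978.

1.7978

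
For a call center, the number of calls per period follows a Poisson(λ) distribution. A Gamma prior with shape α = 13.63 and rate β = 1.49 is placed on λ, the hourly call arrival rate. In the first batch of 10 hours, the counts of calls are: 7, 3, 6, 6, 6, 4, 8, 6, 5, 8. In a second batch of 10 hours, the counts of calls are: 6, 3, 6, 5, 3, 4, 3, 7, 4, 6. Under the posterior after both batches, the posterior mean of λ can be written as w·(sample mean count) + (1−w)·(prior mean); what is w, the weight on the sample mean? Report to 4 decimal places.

0.9307

With a Gamma(shape α, rate β) prior, the Poisson likelihood is conjugate: the posterior is Gamma(α + ΣXᵢ, β + n).
Total number of hours: n = 10 + 10 = 20.
Posterior mean = (α₀+S)/(β₀+n) = [n/(β₀+n)]·(S/n) + [β₀/(β₀+n)]·(α₀/β₀), so only n and β₀ enter the weight.
Weight on data w = n/(β₀+n) = 20/(1.49+20) = 20/21.49 = 0.9307.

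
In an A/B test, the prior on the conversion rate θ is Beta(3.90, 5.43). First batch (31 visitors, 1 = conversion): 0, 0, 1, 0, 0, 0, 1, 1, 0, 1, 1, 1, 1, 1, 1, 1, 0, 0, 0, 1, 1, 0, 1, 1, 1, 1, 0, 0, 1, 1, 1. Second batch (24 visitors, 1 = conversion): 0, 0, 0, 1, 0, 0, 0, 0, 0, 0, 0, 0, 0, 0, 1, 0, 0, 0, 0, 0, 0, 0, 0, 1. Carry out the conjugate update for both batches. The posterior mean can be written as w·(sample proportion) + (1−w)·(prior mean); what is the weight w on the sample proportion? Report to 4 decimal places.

0.8550

The Beta prior is conjugate to a Binomial/Bernoulli likelihood; the update adds successes to α and failures to β.
Total number of visitors: n = 31 + 24 = 55.
Posterior mean = (α₀+k)/(α₀+β₀+n) = [n/(α₀+β₀+n)]·(k/n) + [(α₀+β₀)/(α₀+β₀+n)]·α₀/(α₀+β₀), so only n and the prior enter the weight.
The weight on the data is w = n/(α₀+β₀+n) = 55/(3.90+5.43+55) = 55/64.33 = 0.8550.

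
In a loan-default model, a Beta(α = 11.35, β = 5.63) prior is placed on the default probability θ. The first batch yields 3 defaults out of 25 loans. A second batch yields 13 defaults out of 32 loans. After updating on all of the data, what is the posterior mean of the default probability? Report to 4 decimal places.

The Beta prior is conjugate to a Binomial/Bernoulli likelihood; the update adds successes to α and failures to β.
After batch 1: Beta(11.35+3, 5.63+22) = Beta(14.35, 27.63).
After batch 2: Beta(14.35+13, 27.63+19) = Beta(27.35, 46.63).
Posterior mean = α/(α+β) = 27.35/73.98 = 0.3697.

0.3697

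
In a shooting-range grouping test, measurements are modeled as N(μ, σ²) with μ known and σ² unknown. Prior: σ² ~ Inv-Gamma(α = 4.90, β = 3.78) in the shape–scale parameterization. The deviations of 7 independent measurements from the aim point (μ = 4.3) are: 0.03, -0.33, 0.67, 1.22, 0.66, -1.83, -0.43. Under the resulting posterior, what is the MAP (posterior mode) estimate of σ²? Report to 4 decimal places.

With known mean μ and an Inverse-Gamma(α, β) prior on σ², the Normal likelihood is conjugate: posterior is Inv-Gamma(α + n/2, β + Σ(xᵢ−μ)²/2).
Σ(xᵢ−μ)² = (0.03)² + (-0.33)² + (0.67)² + (1.22)² + (0.66)² + (-1.83)² + (-0.43)² = 6.0165.
Posterior: Inv-Gamma(4.90 + 7/2, 3.78 + 6.0165/2) = Inv-Gamma(8.40, 6.78825).
Mode = β/(α+1) = 6.78825/9.40 = 0.7222.

0.7222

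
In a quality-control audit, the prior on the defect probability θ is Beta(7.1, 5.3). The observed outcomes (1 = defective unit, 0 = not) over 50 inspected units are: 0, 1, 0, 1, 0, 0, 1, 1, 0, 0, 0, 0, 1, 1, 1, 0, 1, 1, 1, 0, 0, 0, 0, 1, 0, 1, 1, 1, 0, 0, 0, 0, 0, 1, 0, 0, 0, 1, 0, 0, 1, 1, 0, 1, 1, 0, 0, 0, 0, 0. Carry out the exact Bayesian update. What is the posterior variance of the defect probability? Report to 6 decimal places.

0.003875

The Beta prior is conjugate to a Binomial/Bernoulli likelihood; the update adds successes to α and failures to β.
Posterior: Beta(α+k, β+n−k) = Beta(7.1+20, 5.3+30) = Beta(27.1, 35.3).
Var = αβ/((α+β)²(α+β+1)) = 27.1·35.3/(62.4²·63.4) = 0.003875.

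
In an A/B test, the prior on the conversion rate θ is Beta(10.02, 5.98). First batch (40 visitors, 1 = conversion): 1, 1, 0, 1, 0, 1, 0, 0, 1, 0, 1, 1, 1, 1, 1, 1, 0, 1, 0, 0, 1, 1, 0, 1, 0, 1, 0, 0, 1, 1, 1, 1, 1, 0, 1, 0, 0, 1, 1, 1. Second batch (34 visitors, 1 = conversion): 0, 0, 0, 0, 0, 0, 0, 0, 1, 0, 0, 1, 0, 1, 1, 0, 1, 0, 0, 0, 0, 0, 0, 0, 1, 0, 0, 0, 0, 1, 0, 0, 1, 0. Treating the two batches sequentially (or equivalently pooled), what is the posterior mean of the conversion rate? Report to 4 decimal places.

0.4780

The Beta prior is conjugate to a Binomial/Bernoulli likelihood; the update adds successes to α and failures to β.
After batch 1: Beta(10.02+25, 5.98+15) = Beta(35.02, 20.98).
After batch 2: Beta(35.02+8, 20.98+26) = Beta(43.02, 46.98).
Posterior mean = α/(α+β) = 43.02/90.00 = 0.4780.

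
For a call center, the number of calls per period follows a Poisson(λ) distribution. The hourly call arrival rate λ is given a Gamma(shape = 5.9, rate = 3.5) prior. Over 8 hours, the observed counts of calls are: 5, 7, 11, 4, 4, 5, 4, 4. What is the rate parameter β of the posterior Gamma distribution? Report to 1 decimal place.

With a Gamma(shape α, rate β) prior, the Poisson likelihood is conjugate: the posterior is Gamma(α + ΣXᵢ, β + n).
Sum of counts S = 44 over n = 8 hours.
Posterior: Gamma(α+S, β+n) = Gamma(5.9+44, 3.5+8) = Gamma(49.9, 11.5).
Posterior β = 11.5.

11.5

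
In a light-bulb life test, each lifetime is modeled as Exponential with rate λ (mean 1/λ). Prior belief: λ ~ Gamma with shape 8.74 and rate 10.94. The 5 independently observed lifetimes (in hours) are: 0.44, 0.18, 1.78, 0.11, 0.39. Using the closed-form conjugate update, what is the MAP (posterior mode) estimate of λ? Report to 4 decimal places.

0.9205

With a Gamma(shape α, rate β) prior on the exponential rate λ, the posterior after n observations with total T = Σxᵢ is Gamma(α+n, β+T).
Sum of observations T = 2.90 hours; n = 5.
Posterior: Gamma(8.74+5, 10.94+2.90) = Gamma(13.74, 13.84).
Mode = (α−1)/β = 0.9205.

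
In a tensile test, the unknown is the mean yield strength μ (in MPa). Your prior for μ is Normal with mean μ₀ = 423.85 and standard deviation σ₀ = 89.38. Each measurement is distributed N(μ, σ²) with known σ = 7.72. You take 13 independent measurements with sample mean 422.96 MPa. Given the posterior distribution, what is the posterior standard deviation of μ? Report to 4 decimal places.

For Normal data with known variance σ², a Normal(μ₀, σ₀²) prior on μ is conjugate. Posterior precision = 1/σ₀² + n/σ²; posterior mean is the precision-weighted average of μ₀ and x̄.
σ₀² = 89.38² = 7988.7844, σ² = 7.72² = 59.5984; σ² + n·σ₀² = 59.5984 + 13·7988.7844 = 103913.7956.
Posterior precision = 1/σ₀² + n/σ² = 1/7988.7844 + 13/59.5984 = (σ² + n·σ₀²)/(σ₀²σ²) = 103913.7956/(7988.7844·59.5984); posterior variance σₙ² = σ₀²σ²/(σ² + n·σ₀²) = 7988.7844·59.5984/103913.7956 = 4.581863.
Posterior SD = √σₙ² = √(7988.7844·59.5984/103913.7956) = 2.1405.

2.1405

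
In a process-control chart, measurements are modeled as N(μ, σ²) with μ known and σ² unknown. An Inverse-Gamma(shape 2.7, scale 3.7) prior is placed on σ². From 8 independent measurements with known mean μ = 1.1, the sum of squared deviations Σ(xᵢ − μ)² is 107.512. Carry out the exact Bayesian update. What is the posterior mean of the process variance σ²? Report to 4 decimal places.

With known mean μ and an Inverse-Gamma(α, β) prior on σ², the Normal likelihood is conjugate: posterior is Inv-Gamma(α + n/2, β + Σ(xᵢ−μ)²/2).
Posterior: Inv-Gamma(2.7 + 8/2, 3.7 + 107.512/2) = Inv-Gamma(6.70, 57.4560).
E[σ²|data] = β/(α−1) = 57.4560/5.70 = 10.0800.

10.0800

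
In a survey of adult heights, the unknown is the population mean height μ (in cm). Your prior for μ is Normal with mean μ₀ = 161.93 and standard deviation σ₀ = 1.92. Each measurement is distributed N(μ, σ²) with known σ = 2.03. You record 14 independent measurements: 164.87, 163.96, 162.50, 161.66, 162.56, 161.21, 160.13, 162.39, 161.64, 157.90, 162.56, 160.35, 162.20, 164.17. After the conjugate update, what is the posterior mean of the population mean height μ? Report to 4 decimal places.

For Normal data with known variance σ², a Normal(μ₀, σ₀²) prior on μ is conjugate. Posterior precision = 1/σ₀² + n/σ²; posterior mean is the precision-weighted average of μ₀ and x̄.
Σxᵢ = 164.87 + 163.96 + 162.50 + 161.66 + 162.56 + 161.21 + 160.13 + 162.39 + 161.64 + 157.90 + 162.56 + 160.35 + 162.20 + 164.17 = 2268.1, so n·x̄ = 2268.1.
σ₀² = 1.92² = 3.6864, σ² = 2.03² = 4.1209; σ² + n·σ₀² = 4.1209 + 14·3.6864 = 55.7305.
Posterior mean = (μ₀/σ₀² + n·x̄/σ²)/(1/σ₀² + n/σ²) = (σ²·μ₀ + σ₀²·n·x̄)/(σ² + n·σ₀²) = (4.1209·161.93 + 3.6864·2268.1)/55.7305 = 9028.421177/55.7305 = 162.0014.

162.0014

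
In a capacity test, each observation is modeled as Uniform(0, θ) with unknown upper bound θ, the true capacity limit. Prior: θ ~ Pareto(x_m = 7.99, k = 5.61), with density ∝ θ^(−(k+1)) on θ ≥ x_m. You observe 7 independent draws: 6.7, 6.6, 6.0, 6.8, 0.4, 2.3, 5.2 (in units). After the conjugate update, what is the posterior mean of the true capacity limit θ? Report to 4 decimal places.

A Pareto(scale x_m, shape k) prior on the upper bound θ of Uniform(0, θ) is conjugate: posterior is Pareto(max(x_m, max xᵢ), k + n).
Sample maximum = 6.8; prior scale x_m = 7.99 → posterior scale = max = 7.99.
Posterior shape = 5.61 + 7 = 12.61.
E[θ|data] = k·x_m/(k−1) = 12.61·7.99/11.61 = 8.6782.

8.6782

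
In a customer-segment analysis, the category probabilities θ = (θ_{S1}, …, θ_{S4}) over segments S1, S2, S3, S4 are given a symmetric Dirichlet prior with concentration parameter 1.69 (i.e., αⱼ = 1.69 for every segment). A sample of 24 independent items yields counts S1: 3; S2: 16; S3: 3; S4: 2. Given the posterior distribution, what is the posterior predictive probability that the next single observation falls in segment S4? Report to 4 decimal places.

The Dirichlet prior is conjugate to the Multinomial likelihood: each posterior αⱼ = prior αⱼ + observed count nⱼ.
Posterior concentration: (4.69, 17.69, 4.69, 3.69), total = 30.76.
P(next = S4 | data) = α_{S4}/Σα = 0.1200.

0.1200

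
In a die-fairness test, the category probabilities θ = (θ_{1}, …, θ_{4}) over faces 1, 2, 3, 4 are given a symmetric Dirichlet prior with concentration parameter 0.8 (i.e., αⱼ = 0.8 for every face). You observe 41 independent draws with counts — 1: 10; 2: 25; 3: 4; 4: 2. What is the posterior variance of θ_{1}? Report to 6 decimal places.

The Dirichlet prior is conjugate to the Multinomial likelihood: each posterior αⱼ = prior αⱼ + observed count nⱼ.
Posterior concentration: (10.8, 25.8, 4.8, 2.8), total = 44.2.
Var[θ_j] = α_j(Σα−α_j)/((Σα)²(Σα+1)) = 10.8·33.4/(44.2²·45.2) = 0.004085.

0.004085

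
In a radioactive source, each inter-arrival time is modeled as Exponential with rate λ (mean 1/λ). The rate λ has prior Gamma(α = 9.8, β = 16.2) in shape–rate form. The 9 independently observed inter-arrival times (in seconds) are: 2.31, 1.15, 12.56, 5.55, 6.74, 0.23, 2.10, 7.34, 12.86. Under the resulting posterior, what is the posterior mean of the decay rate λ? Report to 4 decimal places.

With a Gamma(shape α, rate β) prior on the exponential rate λ, the posterior after n observations with total T = Σxᵢ is Gamma(α+n, β+T).
Sum of observations T = 50.84 seconds; n = 9.
Posterior: Gamma(9.8+9, 16.2+50.84) = Gamma(18.8, 67.04).
Posterior mean of λ = α/β = 18.8/67.04 = 0.2804.

0.2804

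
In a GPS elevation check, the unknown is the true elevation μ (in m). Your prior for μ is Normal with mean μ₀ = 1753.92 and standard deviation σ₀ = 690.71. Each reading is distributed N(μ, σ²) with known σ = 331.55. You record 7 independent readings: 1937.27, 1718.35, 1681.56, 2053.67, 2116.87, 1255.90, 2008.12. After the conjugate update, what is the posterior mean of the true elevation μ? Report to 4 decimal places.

1822.2840

For Normal data with known variance σ², a Normal(μ₀, σ₀²) prior on μ is conjugate. Posterior precision = 1/σ₀² + n/σ²; posterior mean is the precision-weighted average of μ₀ and x̄.
Σxᵢ = 1937.27 + 1718.35 + 1681.56 + 2053.67 + 2116.87 + 1255.90 + 2008.12 = 12771.74, so n·x̄ = 12771.74.
σ₀² = 690.71² = 477080.3041, σ² = 331.55² = 109925.4025; σ² + n·σ₀² = 109925.4025 + 7·477080.3041 = 3449487.5312.
Posterior mean = (μ₀/σ₀² + n·x̄/σ²)/(1/σ₀² + n/σ²) = (σ²·μ₀ + σ₀²·n·x̄)/(σ² + n·σ₀²) = (109925.4025·1753.92 + 477080.3041·12771.74)/3449487.5312 = 6285945965.038934/3449487.5312 = 1822.2840.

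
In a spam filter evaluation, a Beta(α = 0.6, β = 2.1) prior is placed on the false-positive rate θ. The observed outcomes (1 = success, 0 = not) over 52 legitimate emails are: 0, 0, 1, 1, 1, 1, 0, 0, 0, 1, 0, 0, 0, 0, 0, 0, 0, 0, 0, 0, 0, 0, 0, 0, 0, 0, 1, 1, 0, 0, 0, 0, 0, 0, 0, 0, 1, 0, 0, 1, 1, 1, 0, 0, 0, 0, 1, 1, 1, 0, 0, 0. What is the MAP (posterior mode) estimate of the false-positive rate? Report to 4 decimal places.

0.2581

The Beta prior is conjugate to a Binomial/Bernoulli likelihood; the update adds successes to α and failures to β.
Posterior: Beta(α+k, β+n−k) = Beta(0.6+14, 2.1+38) = Beta(14.6, 40.1).
Mode of Beta(a,b) for a,b>1 is (a−1)/(a+b−2) = 13.6/52.7 = 0.2581.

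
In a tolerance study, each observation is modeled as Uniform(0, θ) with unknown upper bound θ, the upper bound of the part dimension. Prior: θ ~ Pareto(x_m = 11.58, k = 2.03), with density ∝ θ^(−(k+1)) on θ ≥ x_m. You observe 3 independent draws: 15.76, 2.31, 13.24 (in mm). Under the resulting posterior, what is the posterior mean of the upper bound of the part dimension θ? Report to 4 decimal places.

19.6707

A Pareto(scale x_m, shape k) prior on the upper bound θ of Uniform(0, θ) is conjugate: posterior is Pareto(max(x_m, max xᵢ), k + n).
Sample maximum = 15.76; prior scale x_m = 11.58 → posterior scale = max = 15.76.
Posterior shape = 2.03 + 3 = 5.03.
E[θ|data] = k·x_m/(k−1) = 5.03·15.76/4.03 = 19.6707.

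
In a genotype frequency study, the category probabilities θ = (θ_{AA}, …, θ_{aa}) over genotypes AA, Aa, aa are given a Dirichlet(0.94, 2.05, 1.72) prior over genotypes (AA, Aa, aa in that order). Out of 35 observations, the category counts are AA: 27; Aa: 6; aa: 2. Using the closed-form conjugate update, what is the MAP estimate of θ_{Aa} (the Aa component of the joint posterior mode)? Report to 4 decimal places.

0.1920

The Dirichlet prior is conjugate to the Multinomial likelihood: each posterior αⱼ = prior αⱼ + observed count nⱼ.
Posterior concentration: (27.94, 8.05, 3.72), total = 39.71.
Joint mode component: (α_{Aa}−1)/(Σα−K) = 7.05/36.71 = 0.1920.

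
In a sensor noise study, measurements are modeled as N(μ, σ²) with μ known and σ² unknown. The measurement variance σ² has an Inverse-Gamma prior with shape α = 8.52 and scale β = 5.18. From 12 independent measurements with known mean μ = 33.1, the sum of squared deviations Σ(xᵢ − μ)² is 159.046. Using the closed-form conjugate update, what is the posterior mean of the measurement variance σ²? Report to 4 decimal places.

With known mean μ and an Inverse-Gamma(α, β) prior on σ², the Normal likelihood is conjugate: posterior is Inv-Gamma(α + n/2, β + Σ(xᵢ−μ)²/2).
Posterior: Inv-Gamma(8.52 + 12/2, 5.18 + 159.046/2) = Inv-Gamma(14.52, 84.7030).
E[σ²|data] = β/(α−1) = 84.7030/13.52 = 6.2650.

6.2650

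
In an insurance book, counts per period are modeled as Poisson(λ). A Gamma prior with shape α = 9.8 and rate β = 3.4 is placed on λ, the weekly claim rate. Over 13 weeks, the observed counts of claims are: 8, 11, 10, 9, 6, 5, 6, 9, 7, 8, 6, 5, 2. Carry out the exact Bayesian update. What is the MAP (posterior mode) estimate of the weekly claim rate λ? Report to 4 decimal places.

6.1463

With a Gamma(shape α, rate β) prior, the Poisson likelihood is conjugate: the posterior is Gamma(α + ΣXᵢ, β + n).
Sum of counts S = 92 over n = 13 weeks.
Posterior: Gamma(α+S, β+n) = Gamma(9.8+92, 3.4+13) = Gamma(101.8, 16.4).
Mode of Gamma(α,β) for α≥1 is (α−1)/β = 100.8/16.4 = 6.1463.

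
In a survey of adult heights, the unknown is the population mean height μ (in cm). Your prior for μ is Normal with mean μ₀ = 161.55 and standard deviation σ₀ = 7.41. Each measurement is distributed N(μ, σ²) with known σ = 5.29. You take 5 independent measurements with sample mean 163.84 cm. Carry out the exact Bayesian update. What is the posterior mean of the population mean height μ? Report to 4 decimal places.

163.6282

For Normal data with known variance σ², a Normal(μ₀, σ₀²) prior on μ is conjugate. Posterior precision = 1/σ₀² + n/σ²; posterior mean is the precision-weighted average of μ₀ and x̄.
n·x̄ = 5·163.84 = 819.2.
σ₀² = 7.41² = 54.9081, σ² = 5.29² = 27.9841; σ² + n·σ₀² = 27.9841 + 5·54.9081 = 302.5246.
Posterior mean = (μ₀/σ₀² + n·x̄/σ²)/(1/σ₀² + n/σ²) = (σ²·μ₀ + σ₀²·n·x̄)/(σ² + n·σ₀²) = (27.9841·161.55 + 54.9081·819.2)/302.5246 = 49501.546875/302.5246 = 163.6282.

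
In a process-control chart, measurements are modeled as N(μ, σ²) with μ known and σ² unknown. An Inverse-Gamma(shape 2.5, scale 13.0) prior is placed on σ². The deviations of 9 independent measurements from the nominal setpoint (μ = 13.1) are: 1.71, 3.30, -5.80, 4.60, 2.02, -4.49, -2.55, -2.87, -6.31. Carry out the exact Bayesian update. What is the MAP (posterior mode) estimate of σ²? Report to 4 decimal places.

10.8381

With known mean μ and an Inverse-Gamma(α, β) prior on σ², the Normal likelihood is conjugate: posterior is Inv-Gamma(α + n/2, β + Σ(xᵢ−μ)²/2).
Σ(xᵢ−μ)² = (1.71)² + (3.30)² + (-5.80)² + (4.60)² + (2.02)² + (-4.49)² + (-2.55)² + (-2.87)² + (-6.31)² = 147.4101.
Posterior: Inv-Gamma(2.5 + 9/2, 13.0 + 147.4101/2) = Inv-Gamma(7.00, 86.70505).
Mode = β/(α+1) = 86.70505/8.00 = 10.8381.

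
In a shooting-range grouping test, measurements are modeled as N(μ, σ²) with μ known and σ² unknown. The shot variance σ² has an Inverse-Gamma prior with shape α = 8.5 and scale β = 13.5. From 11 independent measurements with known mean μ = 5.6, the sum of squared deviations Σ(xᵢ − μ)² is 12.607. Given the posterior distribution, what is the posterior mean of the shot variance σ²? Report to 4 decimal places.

1.5233

With known mean μ and an Inverse-Gamma(α, β) prior on σ², the Normal likelihood is conjugate: posterior is Inv-Gamma(α + n/2, β + Σ(xᵢ−μ)²/2).
Posterior: Inv-Gamma(8.5 + 11/2, 13.5 + 12.607/2) = Inv-Gamma(14.00, 19.8035).
E[σ²|data] = β/(α−1) = 19.8035/13.00 = 1.5233.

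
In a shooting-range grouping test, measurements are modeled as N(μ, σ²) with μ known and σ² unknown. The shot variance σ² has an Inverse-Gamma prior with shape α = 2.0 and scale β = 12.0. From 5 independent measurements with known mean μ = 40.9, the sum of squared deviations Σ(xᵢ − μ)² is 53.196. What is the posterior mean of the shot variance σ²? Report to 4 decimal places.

With known mean μ and an Inverse-Gamma(α, β) prior on σ², the Normal likelihood is conjugate: posterior is Inv-Gamma(α + n/2, β + Σ(xᵢ−μ)²/2).
Posterior: Inv-Gamma(2.0 + 5/2, 12.0 + 53.196/2) = Inv-Gamma(4.50, 38.5980).
E[σ²|data] = β/(α−1) = 38.5980/3.50 = 11.0280.

11.0280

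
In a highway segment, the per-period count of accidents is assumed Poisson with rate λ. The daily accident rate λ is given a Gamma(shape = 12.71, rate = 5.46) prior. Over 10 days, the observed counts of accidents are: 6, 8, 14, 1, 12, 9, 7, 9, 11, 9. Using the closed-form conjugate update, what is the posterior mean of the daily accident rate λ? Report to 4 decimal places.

6.3849

With a Gamma(shape α, rate β) prior, the Poisson likelihood is conjugate: the posterior is Gamma(α + ΣXᵢ, β + n).
Sum of counts S = 86 over n = 10 days.
Posterior: Gamma(α+S, β+n) = Gamma(12.71+86, 5.46+10) = Gamma(98.71, 15.46).
Posterior mean = α/β = 98.71/15.46 = 6.3849.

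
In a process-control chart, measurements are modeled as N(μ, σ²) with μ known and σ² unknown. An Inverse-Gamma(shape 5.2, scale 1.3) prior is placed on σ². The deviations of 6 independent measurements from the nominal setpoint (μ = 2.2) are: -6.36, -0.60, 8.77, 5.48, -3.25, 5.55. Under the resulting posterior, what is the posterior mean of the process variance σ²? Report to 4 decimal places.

With known mean μ and an Inverse-Gamma(α, β) prior on σ², the Normal likelihood is conjugate: posterior is Inv-Gamma(α + n/2, β + Σ(xᵢ−μ)²/2).
Σ(xᵢ−μ)² = (-6.36)² + (-0.60)² + (8.77)² + (5.48)² + (-3.25)² + (5.55)² = 189.1179.
Posterior: Inv-Gamma(5.2 + 6/2, 1.3 + 189.1179/2) = Inv-Gamma(8.20, 95.85895).
E[σ²|data] = β/(α−1) = 95.85895/7.20 = 13.3137.

13.3137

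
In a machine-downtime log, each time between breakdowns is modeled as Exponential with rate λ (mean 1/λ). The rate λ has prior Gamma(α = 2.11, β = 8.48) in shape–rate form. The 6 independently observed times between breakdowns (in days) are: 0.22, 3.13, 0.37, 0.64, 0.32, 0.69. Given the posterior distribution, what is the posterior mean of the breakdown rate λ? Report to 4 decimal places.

0.5856

With a Gamma(shape α, rate β) prior on the exponential rate λ, the posterior after n observations with total T = Σxᵢ is Gamma(α+n, β+T).
Sum of observations T = 5.37 days; n = 6.
Posterior: Gamma(2.11+6, 8.48+5.37) = Gamma(8.11, 13.85).
Posterior mean of λ = α/β = 8.11/13.85 = 0.5856.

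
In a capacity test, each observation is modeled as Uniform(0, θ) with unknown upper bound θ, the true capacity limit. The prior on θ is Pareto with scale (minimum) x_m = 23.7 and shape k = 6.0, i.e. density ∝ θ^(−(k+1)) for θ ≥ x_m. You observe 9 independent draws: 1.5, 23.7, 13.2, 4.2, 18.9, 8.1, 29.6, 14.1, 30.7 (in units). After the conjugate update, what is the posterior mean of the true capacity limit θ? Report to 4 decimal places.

A Pareto(scale x_m, shape k) prior on the upper bound θ of Uniform(0, θ) is conjugate: posterior is Pareto(max(x_m, max xᵢ), k + n).
Sample maximum = 30.7; prior scale x_m = 23.7 → posterior scale = max = 30.7.
Posterior shape = 6.0 + 9 = 15.0.
E[θ|data] = k·x_m/(k−1) = 15.0·30.7/14.0 = 32.8929.

32.8929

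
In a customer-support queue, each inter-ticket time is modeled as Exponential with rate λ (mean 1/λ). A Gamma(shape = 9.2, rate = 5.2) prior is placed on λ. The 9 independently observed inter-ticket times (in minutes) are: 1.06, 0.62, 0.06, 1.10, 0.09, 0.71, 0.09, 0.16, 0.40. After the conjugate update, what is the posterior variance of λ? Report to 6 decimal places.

0.202087

With a Gamma(shape α, rate β) prior on the exponential rate λ, the posterior after n observations with total T = Σxᵢ is Gamma(α+n, β+T).
Sum of observations T = 4.29 minutes; n = 9.
Posterior: Gamma(9.2+9, 5.2+4.29) = Gamma(18.2, 9.49).
Var = α/β² = 0.202087.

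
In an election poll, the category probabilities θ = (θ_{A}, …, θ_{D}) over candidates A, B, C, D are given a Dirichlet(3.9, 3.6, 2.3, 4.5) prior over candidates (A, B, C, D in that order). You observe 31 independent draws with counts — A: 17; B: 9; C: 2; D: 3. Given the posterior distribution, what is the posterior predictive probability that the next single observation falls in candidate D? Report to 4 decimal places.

0.1656

The Dirichlet prior is conjugate to the Multinomial likelihood: each posterior αⱼ = prior αⱼ + observed count nⱼ.
Posterior concentration: (20.9, 12.6, 4.3, 7.5), total = 45.3.
P(next = D | data) = α_{D}/Σα = 0.1656.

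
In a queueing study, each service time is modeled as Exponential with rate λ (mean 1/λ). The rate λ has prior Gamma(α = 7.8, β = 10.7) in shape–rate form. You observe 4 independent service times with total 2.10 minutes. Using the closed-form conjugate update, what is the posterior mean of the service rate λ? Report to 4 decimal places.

0.9219

With a Gamma(shape α, rate β) prior on the exponential rate λ, the posterior after n observations with total T = Σxᵢ is Gamma(α+n, β+T).
Posterior: Gamma(7.8+4, 10.7+2.10) = Gamma(11.8, 12.80).
Posterior mean of λ = α/β = 11.8/12.80 = 0.9219.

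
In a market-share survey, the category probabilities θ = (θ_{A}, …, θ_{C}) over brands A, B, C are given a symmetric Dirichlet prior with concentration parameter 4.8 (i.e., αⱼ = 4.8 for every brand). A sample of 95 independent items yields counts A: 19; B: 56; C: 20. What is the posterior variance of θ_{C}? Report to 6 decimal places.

The Dirichlet prior is conjugate to the Multinomial likelihood: each posterior αⱼ = prior αⱼ + observed count nⱼ.
Posterior concentration: (23.8, 60.8, 24.8), total = 109.4.
Var[θ_j] = α_j(Σα−α_j)/((Σα)²(Σα+1)) = 24.8·84.6/(109.4²·110.4) = 0.001588.

0.001588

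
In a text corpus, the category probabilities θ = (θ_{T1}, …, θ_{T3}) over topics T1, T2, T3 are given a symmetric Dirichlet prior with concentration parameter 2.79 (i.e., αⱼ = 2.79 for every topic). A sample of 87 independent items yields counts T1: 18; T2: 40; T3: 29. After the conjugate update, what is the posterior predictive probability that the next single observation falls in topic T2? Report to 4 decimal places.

0.4487

The Dirichlet prior is conjugate to the Multinomial likelihood: each posterior αⱼ = prior αⱼ + observed count nⱼ.
Posterior concentration: (20.79, 42.79, 31.79), total = 95.37.
P(next = T2 | data) = α_{T2}/Σα = 0.4487.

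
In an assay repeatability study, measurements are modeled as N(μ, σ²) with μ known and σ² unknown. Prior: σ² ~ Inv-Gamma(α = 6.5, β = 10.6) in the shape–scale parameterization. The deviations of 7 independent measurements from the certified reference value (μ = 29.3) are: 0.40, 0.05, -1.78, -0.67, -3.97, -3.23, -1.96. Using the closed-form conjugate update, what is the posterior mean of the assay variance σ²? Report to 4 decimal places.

3.0564

With known mean μ and an Inverse-Gamma(α, β) prior on σ², the Normal likelihood is conjugate: posterior is Inv-Gamma(α + n/2, β + Σ(xᵢ−μ)²/2).
Σ(xᵢ−μ)² = (0.40)² + (0.05)² + (-1.78)² + (-0.67)² + (-3.97)² + (-3.23)² + (-1.96)² = 33.8152.
Posterior: Inv-Gamma(6.5 + 7/2, 10.6 + 33.8152/2) = Inv-Gamma(10.00, 27.50760).
E[σ²|data] = β/(α−1) = 27.50760/9.00 = 3.0564.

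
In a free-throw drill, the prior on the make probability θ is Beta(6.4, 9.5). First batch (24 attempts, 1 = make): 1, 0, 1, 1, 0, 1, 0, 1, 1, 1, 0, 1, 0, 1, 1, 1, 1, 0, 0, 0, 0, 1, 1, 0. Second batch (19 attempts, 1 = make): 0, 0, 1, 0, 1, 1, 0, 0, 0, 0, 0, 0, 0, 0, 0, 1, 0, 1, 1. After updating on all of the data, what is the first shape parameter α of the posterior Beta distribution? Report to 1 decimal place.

26.4

The Beta prior is conjugate to a Binomial/Bernoulli likelihood; the update adds successes to α and failures to β.
After batch 1: Beta(6.4+14, 9.5+10) = Beta(20.4, 19.5).
After batch 2: Beta(20.4+6, 19.5+13) = Beta(26.4, 32.5).
Posterior α = 26.4.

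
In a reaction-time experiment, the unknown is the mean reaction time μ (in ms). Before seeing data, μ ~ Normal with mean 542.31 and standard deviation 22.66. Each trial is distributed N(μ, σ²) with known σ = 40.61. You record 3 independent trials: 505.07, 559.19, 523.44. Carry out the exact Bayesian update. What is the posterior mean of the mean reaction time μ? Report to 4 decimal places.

535.9946

For Normal data with known variance σ², a Normal(μ₀, σ₀²) prior on μ is conjugate. Posterior precision = 1/σ₀² + n/σ²; posterior mean is the precision-weighted average of μ₀ and x̄.
Σxᵢ = 505.07 + 559.19 + 523.44 = 1587.7, so n·x̄ = 1587.7.
σ₀² = 22.66² = 513.4756, σ² = 40.61² = 1649.1721; σ² + n·σ₀² = 1649.1721 + 3·513.4756 = 3189.5989.
Posterior mean = (μ₀/σ₀² + n·x̄/σ²)/(1/σ₀² + n/σ²) = (σ²·μ₀ + σ₀²·n·x̄)/(σ² + n·σ₀²) = (1649.1721·542.31 + 513.4756·1587.7)/3189.5989 = 1709607.731671/3189.5989 = 535.9946.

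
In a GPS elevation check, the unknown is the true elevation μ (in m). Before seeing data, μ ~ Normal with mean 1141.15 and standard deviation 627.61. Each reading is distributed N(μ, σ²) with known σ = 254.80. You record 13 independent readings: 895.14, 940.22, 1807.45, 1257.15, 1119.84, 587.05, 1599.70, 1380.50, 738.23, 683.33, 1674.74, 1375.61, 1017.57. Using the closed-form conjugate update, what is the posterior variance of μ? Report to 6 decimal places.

4931.554152

For Normal data with known variance σ², a Normal(μ₀, σ₀²) prior on μ is conjugate. Posterior precision = 1/σ₀² + n/σ²; posterior mean is the precision-weighted average of μ₀ and x̄.
σ₀² = 627.61² = 393894.3121, σ² = 254.80² = 64923.04; σ² + n·σ₀² = 64923.04 + 13·393894.3121 = 5185549.0973.
Posterior precision = 1/σ₀² + n/σ² = 1/393894.3121 + 13/64923.04 = (σ² + n·σ₀²)/(σ₀²σ²) = 5185549.0973/(393894.3121·64923.04); posterior variance σₙ² = σ₀²σ²/(σ² + n·σ₀²) = 393894.3121·64923.04/5185549.0973 = 4931.554152.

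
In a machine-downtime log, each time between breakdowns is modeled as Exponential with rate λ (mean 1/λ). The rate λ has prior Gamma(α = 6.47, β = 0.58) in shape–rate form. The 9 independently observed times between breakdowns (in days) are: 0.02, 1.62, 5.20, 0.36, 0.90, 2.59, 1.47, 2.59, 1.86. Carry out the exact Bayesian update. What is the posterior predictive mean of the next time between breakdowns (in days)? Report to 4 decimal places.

1.1880

With a Gamma(shape α, rate β) prior on the exponential rate λ, the posterior after n observations with total T = Σxᵢ is Gamma(α+n, β+T).
Sum of observations T = 16.61 days; n = 9.
Posterior: Gamma(6.47+9, 0.58+16.61) = Gamma(15.47, 17.19).
The predictive distribution for the next observation is Lomax; its mean is β/(α−1) = 17.19/14.47 = 1.1880.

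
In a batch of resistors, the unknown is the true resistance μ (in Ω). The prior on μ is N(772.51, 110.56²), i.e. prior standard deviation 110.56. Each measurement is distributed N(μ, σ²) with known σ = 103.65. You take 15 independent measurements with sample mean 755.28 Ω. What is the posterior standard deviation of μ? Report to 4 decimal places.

26.0111

For Normal data with known variance σ², a Normal(μ₀, σ₀²) prior on μ is conjugate. Posterior precision = 1/σ₀² + n/σ²; posterior mean is the precision-weighted average of μ₀ and x̄.
σ₀² = 110.56² = 12223.5136, σ² = 103.65² = 10743.3225; σ² + n·σ₀² = 10743.3225 + 15·12223.5136 = 194096.0265.
Posterior precision = 1/σ₀² + n/σ² = 1/12223.5136 + 15/10743.3225 = (σ² + n·σ₀²)/(σ₀²σ²) = 194096.0265/(12223.5136·10743.3225); posterior variance σₙ² = σ₀²σ²/(σ² + n·σ₀²) = 12223.5136·10743.3225/194096.0265 = 676.578244.
Posterior SD = √σₙ² = √(12223.5136·10743.3225/194096.0265) = 26.0111.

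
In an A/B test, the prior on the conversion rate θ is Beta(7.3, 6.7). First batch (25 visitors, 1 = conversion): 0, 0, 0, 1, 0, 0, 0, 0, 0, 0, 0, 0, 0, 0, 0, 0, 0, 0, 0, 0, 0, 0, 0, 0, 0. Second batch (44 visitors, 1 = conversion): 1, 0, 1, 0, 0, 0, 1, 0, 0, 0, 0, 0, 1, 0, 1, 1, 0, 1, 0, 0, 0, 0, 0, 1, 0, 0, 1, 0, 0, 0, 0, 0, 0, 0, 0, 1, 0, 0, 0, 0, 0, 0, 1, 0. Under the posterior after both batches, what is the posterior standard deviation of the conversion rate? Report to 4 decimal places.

0.0461

The Beta prior is conjugate to a Binomial/Bernoulli likelihood; the update adds successes to α and failures to β.
After batch 1: Beta(7.3+1, 6.7+24) = Beta(8.3, 30.7).
After batch 2: Beta(8.3+11, 30.7+33) = Beta(19.3, 63.7).
Var = αβ/((α+β)²(α+β+1)) = 19.3·63.7/(83.0²·84.0) = 0.00212452; SD = √0.00212452 = 0.0461.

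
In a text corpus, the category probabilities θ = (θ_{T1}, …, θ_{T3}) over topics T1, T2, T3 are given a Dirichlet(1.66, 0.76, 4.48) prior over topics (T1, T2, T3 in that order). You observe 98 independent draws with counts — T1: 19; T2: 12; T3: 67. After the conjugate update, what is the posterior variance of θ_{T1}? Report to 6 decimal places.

The Dirichlet prior is conjugate to the Multinomial likelihood: each posterior αⱼ = prior αⱼ + observed count nⱼ.
Posterior concentration: (20.66, 12.76, 71.48), total = 104.90.
Var[θ_j] = α_j(Σα−α_j)/((Σα)²(Σα+1)) = 20.66·84.24/(104.90²·105.90) = 0.001493.

0.001493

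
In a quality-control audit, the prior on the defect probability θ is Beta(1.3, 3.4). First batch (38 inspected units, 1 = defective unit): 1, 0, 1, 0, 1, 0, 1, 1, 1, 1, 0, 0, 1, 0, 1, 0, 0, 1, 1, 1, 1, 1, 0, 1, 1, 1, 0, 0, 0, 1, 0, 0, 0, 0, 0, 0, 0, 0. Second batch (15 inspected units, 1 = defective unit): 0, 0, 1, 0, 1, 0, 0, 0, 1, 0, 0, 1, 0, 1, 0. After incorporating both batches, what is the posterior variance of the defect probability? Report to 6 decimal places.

0.004153

The Beta prior is conjugate to a Binomial/Bernoulli likelihood; the update adds successes to α and failures to β.
After batch 1: Beta(1.3+18, 3.4+20) = Beta(19.3, 23.4).
After batch 2: Beta(19.3+5, 23.4+10) = Beta(24.3, 33.4).
Var = αβ/((α+β)²(α+β+1)) = 24.3·33.4/(57.7²·58.7) = 0.004153.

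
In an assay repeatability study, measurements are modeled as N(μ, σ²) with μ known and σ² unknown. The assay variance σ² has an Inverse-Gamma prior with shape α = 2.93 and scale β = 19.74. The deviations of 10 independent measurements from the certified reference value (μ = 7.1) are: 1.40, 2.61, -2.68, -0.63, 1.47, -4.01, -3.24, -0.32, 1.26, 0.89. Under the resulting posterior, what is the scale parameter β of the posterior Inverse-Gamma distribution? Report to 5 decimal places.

With known mean μ and an Inverse-Gamma(α, β) prior on σ², the Normal likelihood is conjugate: posterior is Inv-Gamma(α + n/2, β + Σ(xᵢ−μ)²/2).
Σ(xᵢ−μ)² = (1.40)² + (2.61)² + (-2.68)² + (-0.63)² + (1.47)² + (-4.01)² + (-3.24)² + (-0.32)² + (1.26)² + (0.89)² = 47.5721.
Posterior: Inv-Gamma(2.93 + 10/2, 19.74 + 47.5721/2) = Inv-Gamma(7.93, 43.52605).
Posterior β = 43.52605.

43.52605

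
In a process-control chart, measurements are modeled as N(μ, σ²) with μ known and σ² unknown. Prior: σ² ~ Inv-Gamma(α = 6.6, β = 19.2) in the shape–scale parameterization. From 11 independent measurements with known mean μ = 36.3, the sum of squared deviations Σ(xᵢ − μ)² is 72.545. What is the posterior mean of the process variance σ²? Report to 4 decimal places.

4.9975

With known mean μ and an Inverse-Gamma(α, β) prior on σ², the Normal likelihood is conjugate: posterior is Inv-Gamma(α + n/2, β + Σ(xᵢ−μ)²/2).
Posterior: Inv-Gamma(6.6 + 11/2, 19.2 + 72.545/2) = Inv-Gamma(12.10, 55.4725).
E[σ²|data] = β/(α−1) = 55.4725/11.10 = 4.9975.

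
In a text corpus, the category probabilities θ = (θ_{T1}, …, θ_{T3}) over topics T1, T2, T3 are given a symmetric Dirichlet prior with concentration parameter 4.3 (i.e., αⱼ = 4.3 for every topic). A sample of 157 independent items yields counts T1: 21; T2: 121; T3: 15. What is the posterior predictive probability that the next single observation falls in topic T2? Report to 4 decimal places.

The Dirichlet prior is conjugate to the Multinomial likelihood: each posterior αⱼ = prior αⱼ + observed count nⱼ.
Posterior concentration: (25.3, 125.3, 19.3), total = 169.9.
P(next = T2 | data) = α_{T2}/Σα = 0.7375.

0.7375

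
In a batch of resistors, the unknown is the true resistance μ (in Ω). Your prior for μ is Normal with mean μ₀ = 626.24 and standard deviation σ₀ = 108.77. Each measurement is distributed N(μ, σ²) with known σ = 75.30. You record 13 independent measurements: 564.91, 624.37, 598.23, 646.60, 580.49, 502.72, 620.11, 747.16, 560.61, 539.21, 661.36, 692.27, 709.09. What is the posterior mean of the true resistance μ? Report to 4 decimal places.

For Normal data with known variance σ², a Normal(μ₀, σ₀²) prior on μ is conjugate. Posterior precision = 1/σ₀² + n/σ²; posterior mean is the precision-weighted average of μ₀ and x̄.
Σxᵢ = 564.91 + 624.37 + 598.23 + 646.60 + 580.49 + 502.72 + 620.11 + 747.16 + 560.61 + 539.21 + 661.36 + 692.27 + 709.09 = 8047.13, so n·x̄ = 8047.13.
σ₀² = 108.77² = 11830.9129, σ² = 75.30² = 5670.09; σ² + n·σ₀² = 5670.09 + 13·11830.9129 = 159471.9577.
Posterior mean = (μ₀/σ₀² + n·x̄/σ²)/(1/σ₀² + n/σ²) = (σ²·μ₀ + σ₀²·n·x̄)/(σ² + n·σ₀²) = (5670.09·626.24 + 11830.9129·8047.13)/159471.9577 = 98755731.286577/159471.9577 = 619.2671.

619.2671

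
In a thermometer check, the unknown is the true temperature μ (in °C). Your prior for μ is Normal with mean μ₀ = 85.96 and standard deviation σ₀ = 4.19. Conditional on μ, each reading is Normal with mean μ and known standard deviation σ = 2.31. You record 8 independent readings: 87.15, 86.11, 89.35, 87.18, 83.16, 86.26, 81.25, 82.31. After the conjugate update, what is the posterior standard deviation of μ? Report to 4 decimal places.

For Normal data with known variance σ², a Normal(μ₀, σ₀²) prior on μ is conjugate. Posterior precision = 1/σ₀² + n/σ²; posterior mean is the precision-weighted average of μ₀ and x̄.
σ₀² = 4.19² = 17.5561, σ² = 2.31² = 5.3361; σ² + n·σ₀² = 5.3361 + 8·17.5561 = 145.7849.
Posterior precision = 1/σ₀² + n/σ² = 1/17.5561 + 8/5.3361 = (σ² + n·σ₀²)/(σ₀²σ²) = 145.7849/(17.5561·5.3361); posterior variance σₙ² = σ₀²σ²/(σ² + n·σ₀²) = 17.5561·5.3361/145.7849 = 0.642598.
Posterior SD = √σₙ² = √(17.5561·5.3361/145.7849) = 0.8016.

0.8016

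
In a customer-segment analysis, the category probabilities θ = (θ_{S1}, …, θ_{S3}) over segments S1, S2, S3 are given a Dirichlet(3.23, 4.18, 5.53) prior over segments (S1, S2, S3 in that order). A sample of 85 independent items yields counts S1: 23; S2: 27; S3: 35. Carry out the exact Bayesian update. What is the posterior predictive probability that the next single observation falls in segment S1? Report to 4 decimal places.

0.2678

The Dirichlet prior is conjugate to the Multinomial likelihood: each posterior αⱼ = prior αⱼ + observed count nⱼ.
Posterior concentration: (26.23, 31.18, 40.53), total = 97.94.
P(next = S1 | data) = α_{S1}/Σα = 0.2678.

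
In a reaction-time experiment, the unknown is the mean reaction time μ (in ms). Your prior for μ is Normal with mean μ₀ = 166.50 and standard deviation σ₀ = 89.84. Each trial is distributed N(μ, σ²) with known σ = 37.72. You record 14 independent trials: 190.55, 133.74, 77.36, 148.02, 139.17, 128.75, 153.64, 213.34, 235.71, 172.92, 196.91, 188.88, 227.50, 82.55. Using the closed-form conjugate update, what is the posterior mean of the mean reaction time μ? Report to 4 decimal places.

For Normal data with known variance σ², a Normal(μ₀, σ₀²) prior on μ is conjugate. Posterior precision = 1/σ₀² + n/σ²; posterior mean is the precision-weighted average of μ₀ and x̄.
Σxᵢ = 190.55 + 133.74 + 77.36 + 148.02 + 139.17 + 128.75 + 153.64 + 213.34 + 235.71 + 172.92 + 196.91 + 188.88 + 227.50 + 82.55 = 2289.04, so n·x̄ = 2289.04.
σ₀² = 89.84² = 8071.2256, σ² = 37.72² = 1422.7984; σ² + n·σ₀² = 1422.7984 + 14·8071.2256 = 114419.9568.
Posterior mean = (μ₀/σ₀² + n·x̄/σ²)/(1/σ₀² + n/σ²) = (σ²·μ₀ + σ₀²·n·x̄)/(σ² + n·σ₀²) = (1422.7984·166.50 + 8071.2256·2289.04)/114419.9568 = 18712254.181024/114419.9568 = 163.5401.

163.5401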